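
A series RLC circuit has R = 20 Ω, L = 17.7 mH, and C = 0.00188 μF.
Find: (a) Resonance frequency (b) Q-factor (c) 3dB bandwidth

Step 1 — Resonance condition Im(Z)=0 gives ω₀ = 1/√(LC).
Step 2 — ω₀ = 1/√(0.0177·1.88e-09) = 1.734e+05 rad/s.
Step 3 — f₀ = ω₀/(2π) = 2.759e+04 Hz.
Step 4 — Series Q: Q = ω₀L/R = 1.734e+05·0.0177/20 = 153.4.
Step 5 — 3dB bandwidth: Δω = ω₀/Q = 1130 rad/s; BW = Δω/(2π) = 179.8 Hz.

(a) f₀ = 2.759e+04 Hz  (b) Q = 153.4  (c) BW = 179.8 Hz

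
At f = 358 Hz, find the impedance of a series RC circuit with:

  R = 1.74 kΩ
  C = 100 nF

Step 1 — Angular frequency: ω = 2π·f = 2π·358 = 2249 rad/s.
Step 2 — Component impedances:
  R: Z = R = 1740 Ω
  C: Z = 1/(jωC) = -j/(ω·C) = 0 - j4446 Ω
Step 3 — Series combination: Z_total = R + C = 1740 - j4446 Ω = 4774∠-68.6° Ω.

Z = 1740 - j4446 Ω = 4774∠-68.6° Ω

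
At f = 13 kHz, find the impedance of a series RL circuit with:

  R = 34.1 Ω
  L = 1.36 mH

Step 1 — Angular frequency: ω = 2π·f = 2π·1.3e+04 = 8.168e+04 rad/s.
Step 2 — Component impedances:
  R: Z = R = 34.1 Ω
  L: Z = jωL = j·8.168e+04·0.00136 = 0 + j111.1 Ω
Step 3 — Series combination: Z_total = R + L = 34.1 + j111.1 Ω = 116.2∠72.9° Ω.

Z = 34.1 + j111.1 Ω = 116.2∠72.9° Ω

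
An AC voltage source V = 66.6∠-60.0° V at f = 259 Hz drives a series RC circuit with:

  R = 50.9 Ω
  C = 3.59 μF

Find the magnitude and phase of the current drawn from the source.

Step 1 — Angular frequency: ω = 2π·f = 2π·259 = 1627 rad/s.
Step 2 — Component impedances:
  R: Z = R = 50.9 Ω
  C: Z = 1/(jωC) = -j/(ω·C) = 0 - j171.2 Ω
Step 3 — Series combination: Z_total = R + C = 50.9 - j171.2 Ω = 178.6∠-73.4° Ω.
Step 4 — Source phasor: V = 66.6∠-60.0° V = 33.3 - j57.68 V.
Step 5 — Ohm's law: I = V / Z_total = (33.3 - j57.68) / (50.9 - j171.2) = 0.3627 + j0.08668 A.
Step 6 — Convert to polar: |I| = 0.3729 A, ∠I = 13.4°.

I = 0.3729∠13.4° A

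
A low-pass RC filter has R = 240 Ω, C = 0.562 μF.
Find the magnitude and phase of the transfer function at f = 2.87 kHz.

Step 1 — Angular frequency: ω = 2π·2870 = 1.803e+04 rad/s.
Step 2 — Transfer function: H(jω) = 1/(1 + jωRC).
Step 3 — Denominator: 1 + jωRC = 1 + j·1.803e+04·240·5.62e-07 = 1 + j2.432.
Step 4 — H = 0.1446 - j0.3517.
Step 5 — Magnitude: |H| = 0.3803 (-8.4 dB); phase: φ = -67.7°.

|H| = 0.3803 (-8.4 dB), φ = -67.7°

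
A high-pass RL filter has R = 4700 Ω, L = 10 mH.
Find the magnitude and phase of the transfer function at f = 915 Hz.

Step 1 — Angular frequency: ω = 2π·915 = 5749 rad/s.
Step 2 — Transfer function: H(jω) = jωL/(R + jωL).
Step 3 — Numerator jωL = j·57.49; denominator R + jωL = 4700 + j57.49.
Step 4 — H = 0.0001496 + j0.01223.
Step 5 — Magnitude: |H| = 0.01223 (-38.3 dB); phase: φ = 89.3°.

|H| = 0.01223 (-38.3 dB), φ = 89.3°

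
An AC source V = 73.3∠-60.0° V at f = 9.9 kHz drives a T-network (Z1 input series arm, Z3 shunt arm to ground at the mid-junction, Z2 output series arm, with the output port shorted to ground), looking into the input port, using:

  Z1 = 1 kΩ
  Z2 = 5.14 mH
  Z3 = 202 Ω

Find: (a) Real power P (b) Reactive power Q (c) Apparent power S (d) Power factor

Step 1 — Angular frequency: ω = 2π·f = 2π·9900 = 6.22e+04 rad/s.
Step 2 — Component impedances:
  Z1: Z = R = 1000 Ω
  Z2: Z = jωL = j·6.22e+04·0.00514 = 0 + j319.7 Ω
  Z3: Z = R = 202 Ω
Step 3 — With the output port shorted to ground, the output series arm Z2 runs from the junction to ground; the shunt arm Z3 also runs from the junction to ground. They appear in parallel: Z3 || Z2 = 144.4 + j91.21 Ω.
Step 4 — Series with input arm Z1: Z_in = Z1 + (Z3 || Z2) = 1144 + j91.21 Ω = 1148∠4.6° Ω.
Step 5 — Source phasor: V = 73.3∠-60.0° V = 36.65 - j63.48 V.
Step 6 — Current: I = V / Z = 0.02743 - j0.05766 A = 0.06385∠-64.6° A.
Step 7 — Complex power: S = V·I* = 4.665 + j0.3719 VA.
Step 8 — Real power: P = Re(S) = 4.665 W.
Step 9 — Reactive power: Q = Im(S) = 0.3719 VAR.
Step 10 — Apparent power: |S| = 4.68 VA.
Step 11 — Power factor: PF = P/|S| = 0.9968 (lagging).

(a) P = 4.665 W  (b) Q = 0.3719 VAR  (c) S = 4.68 VA  (d) PF = 0.9968 (lagging)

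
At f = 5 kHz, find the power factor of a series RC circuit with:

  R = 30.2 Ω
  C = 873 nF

Step 1 — Angular frequency: ω = 2π·f = 2π·5000 = 3.142e+04 rad/s.
Step 2 — Component impedances:
  R: Z = R = 30.2 Ω
  C: Z = 1/(jωC) = -j/(ω·C) = 0 - j36.46 Ω
Step 3 — Series combination: Z_total = R + C = 30.2 - j36.46 Ω = 47.34∠-50.4° Ω.
Step 4 — Power factor: PF = cos(φ) = Re(Z)/|Z| = 30.2/47.34 = 0.6379.
Step 5 — Type: Im(Z) = -36.46 ⇒ leading (phase φ = -50.4°).

PF = 0.6379 (leading, φ = -50.4°)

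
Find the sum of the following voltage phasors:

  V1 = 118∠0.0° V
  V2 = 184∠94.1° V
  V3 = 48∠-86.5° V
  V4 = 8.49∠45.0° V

Step 1 — Convert each phasor to rectangular form:
  V1 = 118·(cos(0.0°) + j·sin(0.0°)) = 118 V
  V2 = 184·(cos(94.1°) + j·sin(94.1°)) = -13.16 + j183.5 V
  V3 = 48·(cos(-86.5°) + j·sin(-86.5°)) = 2.93 - j47.91 V
  V4 = 8.49·(cos(45.0°) + j·sin(45.0°)) = 6.003 + j6.003 V
Step 2 — Sum components: V_total = 113.8 + j141.6 V.
Step 3 — Convert to polar: |V_total| = 181.7 V, ∠V_total = 51.2°.

V_total = 181.7∠51.2° V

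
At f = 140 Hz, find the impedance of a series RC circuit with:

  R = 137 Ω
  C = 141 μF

Step 1 — Angular frequency: ω = 2π·f = 2π·140 = 879.6 rad/s.
Step 2 — Component impedances:
  R: Z = R = 137 Ω
  C: Z = 1/(jωC) = -j/(ω·C) = 0 - j8.063 Ω
Step 3 — Series combination: Z_total = R + C = 137 - j8.063 Ω = 137.2∠-3.4° Ω.

Z = 137 - j8.063 Ω = 137.2∠-3.4° Ω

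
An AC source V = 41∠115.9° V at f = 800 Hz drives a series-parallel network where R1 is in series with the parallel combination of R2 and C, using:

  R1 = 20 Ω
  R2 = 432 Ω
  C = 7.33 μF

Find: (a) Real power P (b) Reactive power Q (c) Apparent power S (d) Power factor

Step 1 — Angular frequency: ω = 2π·f = 2π·800 = 5027 rad/s.
Step 2 — Component impedances:
  R1: Z = R = 20 Ω
  R2: Z = R = 432 Ω
  C: Z = 1/(jωC) = -j/(ω·C) = 0 - j27.14 Ω
Step 3 — Parallel branch: R2 || C = 1/(1/R2 + 1/C) = 1.698 - j27.03 Ω.
Step 4 — Series with R1: Z_total = R1 + (R2 || C) = 21.7 - j27.03 Ω = 34.67∠-51.2° Ω.
Step 5 — Source phasor: V = 41∠115.9° V = -17.91 + j36.88 V.
Step 6 — Current: I = V / Z = -1.153 + j0.2631 A = 1.183∠167.1° A.
Step 7 — Complex power: S = V·I* = 30.35 - j37.82 VA.
Step 8 — Real power: P = Re(S) = 30.35 W.
Step 9 — Reactive power: Q = Im(S) = -37.82 VAR.
Step 10 — Apparent power: |S| = 48.49 VA.
Step 11 — Power factor: PF = P/|S| = 0.6259 (leading).

(a) P = 30.35 W  (b) Q = -37.82 VAR  (c) S = 48.49 VA  (d) PF = 0.6259 (leading)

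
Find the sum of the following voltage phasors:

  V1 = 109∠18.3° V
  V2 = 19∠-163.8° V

Step 1 — Convert each phasor to rectangular form:
  V1 = 109·(cos(18.3°) + j·sin(18.3°)) = 103.5 + j34.23 V
  V2 = 19·(cos(-163.8°) + j·sin(-163.8°)) = -18.25 - j5.301 V
Step 2 — Sum components: V_total = 85.24 + j28.92 V.
Step 3 — Convert to polar: |V_total| = 90.02 V, ∠V_total = 18.7°.

V_total = 90.02∠18.7° V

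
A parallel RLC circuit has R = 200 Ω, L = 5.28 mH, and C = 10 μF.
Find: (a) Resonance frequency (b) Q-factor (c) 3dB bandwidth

Step 1 — Resonance: ω₀ = 1/√(LC) = 1/√(0.00528·1e-05) = 4352 rad/s.
Step 2 — f₀ = ω₀/(2π) = 692.6 Hz.
Step 3 — Parallel Q: Q = R/(ω₀L) = 200/(4352·0.00528) = 8.704.
Step 4 — Bandwidth: Δω = ω₀/Q = 500 rad/s; BW = Δω/(2π) = 79.58 Hz.

(a) f₀ = 692.6 Hz  (b) Q = 8.704  (c) BW = 79.58 Hz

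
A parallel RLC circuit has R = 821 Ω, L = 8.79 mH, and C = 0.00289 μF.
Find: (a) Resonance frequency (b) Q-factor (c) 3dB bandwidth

Step 1 — Resonance: ω₀ = 1/√(LC) = 1/√(0.00879·2.89e-09) = 1.984e+05 rad/s.
Step 2 — f₀ = ω₀/(2π) = 3.158e+04 Hz.
Step 3 — Parallel Q: Q = R/(ω₀L) = 821/(1.984e+05·0.00879) = 0.4708.
Step 4 — Bandwidth: Δω = ω₀/Q = 4.215e+05 rad/s; BW = Δω/(2π) = 6.708e+04 Hz.

(a) f₀ = 3.158e+04 Hz  (b) Q = 0.4708  (c) BW = 6.708e+04 Hz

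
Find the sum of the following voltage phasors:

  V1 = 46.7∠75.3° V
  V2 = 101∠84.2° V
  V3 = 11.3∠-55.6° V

Step 1 — Convert each phasor to rectangular form:
  V1 = 46.7·(cos(75.3°) + j·sin(75.3°)) = 11.85 + j45.17 V
  V2 = 101·(cos(84.2°) + j·sin(84.2°)) = 10.21 + j100.5 V
  V3 = 11.3·(cos(-55.6°) + j·sin(-55.6°)) = 6.384 - j9.324 V
Step 2 — Sum components: V_total = 28.44 + j136.3 V.
Step 3 — Convert to polar: |V_total| = 139.3 V, ∠V_total = 78.2°.

V_total = 139.3∠78.2° V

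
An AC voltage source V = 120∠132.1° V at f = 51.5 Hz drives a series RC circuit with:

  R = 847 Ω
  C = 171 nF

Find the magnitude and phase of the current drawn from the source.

Step 1 — Angular frequency: ω = 2π·f = 2π·51.5 = 323.6 rad/s.
Step 2 — Component impedances:
  R: Z = R = 847 Ω
  C: Z = 1/(jωC) = -j/(ω·C) = 0 - j1.807e+04 Ω
Step 3 — Series combination: Z_total = R + C = 847 - j1.807e+04 Ω = 1.809e+04∠-87.3° Ω.
Step 4 — Source phasor: V = 120∠132.1° V = -80.45 + j89.04 V.
Step 5 — Ohm's law: I = V / Z_total = (-80.45 + j89.04) / (847 - j1.807e+04) = -0.005124 - j0.004211 A.
Step 6 — Convert to polar: |I| = 0.006633 A, ∠I = -140.6°.

I = 0.006633∠-140.6° A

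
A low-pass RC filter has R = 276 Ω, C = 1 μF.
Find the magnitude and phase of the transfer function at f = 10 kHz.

Step 1 — Angular frequency: ω = 2π·1e+04 = 6.283e+04 rad/s.
Step 2 — Transfer function: H(jω) = 1/(1 + jωRC).
Step 3 — Denominator: 1 + jωRC = 1 + j·6.283e+04·276·1e-06 = 1 + j17.34.
Step 4 — H = 0.003314 - j0.05747.
Step 5 — Magnitude: |H| = 0.05757 (-24.8 dB); phase: φ = -86.7°.

|H| = 0.05757 (-24.8 dB), φ = -86.7°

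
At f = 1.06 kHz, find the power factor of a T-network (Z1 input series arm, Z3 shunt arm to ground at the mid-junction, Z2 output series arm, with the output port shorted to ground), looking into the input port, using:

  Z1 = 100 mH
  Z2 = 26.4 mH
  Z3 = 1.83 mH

Step 1 — Angular frequency: ω = 2π·f = 2π·1060 = 6660 rad/s.
Step 2 — Component impedances:
  Z1: Z = jωL = j·6660·0.1 = 0 + j666 Ω
  Z2: Z = jωL = j·6660·0.0264 = 0 + j175.8 Ω
  Z3: Z = jωL = j·6660·0.00183 = 0 + j12.19 Ω
Step 3 — With the output port shorted to ground, the output series arm Z2 runs from the junction to ground; the shunt arm Z3 also runs from the junction to ground. They appear in parallel: Z3 || Z2 = 0 + j11.4 Ω.
Step 4 — Series with input arm Z1: Z_in = Z1 + (Z3 || Z2) = 0 + j677.4 Ω = 677.4∠90.0° Ω.
Step 5 — Power factor: PF = cos(φ) = Re(Z)/|Z| = 0/677.4 = 0.
Step 6 — Type: Im(Z) = 677.4 ⇒ lagging (phase φ = 90.0°).

PF = 0 (lagging, φ = 90.0°)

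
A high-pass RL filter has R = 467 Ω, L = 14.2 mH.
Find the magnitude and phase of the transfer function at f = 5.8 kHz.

Step 1 — Angular frequency: ω = 2π·5800 = 3.644e+04 rad/s.
Step 2 — Transfer function: H(jω) = jωL/(R + jωL).
Step 3 — Numerator jωL = j·517.5; denominator R + jωL = 467 + j517.5.
Step 4 — H = 0.5511 + j0.4974.
Step 5 — Magnitude: |H| = 0.7424 (-2.6 dB); phase: φ = 42.1°.

|H| = 0.7424 (-2.6 dB), φ = 42.1°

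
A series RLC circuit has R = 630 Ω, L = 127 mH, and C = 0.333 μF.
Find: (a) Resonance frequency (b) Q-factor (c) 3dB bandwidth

Step 1 — Resonance: ω₀ = 1/√(LC) = 1/√(0.127·3.33e-07) = 4863 rad/s.
Step 2 — f₀ = ω₀/(2π) = 773.9 Hz.
Step 3 — Series Q: Q = ω₀L/R = 4863·0.127/630 = 0.9803.
Step 4 — Bandwidth: Δω = ω₀/Q = 4961 rad/s; BW = Δω/(2π) = 789.5 Hz.

(a) f₀ = 773.9 Hz  (b) Q = 0.9803  (c) BW = 789.5 Hz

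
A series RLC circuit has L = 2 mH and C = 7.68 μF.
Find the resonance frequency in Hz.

Step 1 — Resonance condition Im(Z)=0 gives ω₀ = 1/√(LC).
Step 2 — ω₀ = 1/√(0.002·7.68e-06) = 8069 rad/s.
Step 3 — f₀ = ω₀/(2π) = 1284 Hz.

f₀ = 1284 Hz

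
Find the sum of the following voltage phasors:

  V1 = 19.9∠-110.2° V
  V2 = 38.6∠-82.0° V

Step 1 — Convert each phasor to rectangular form:
  V1 = 19.9·(cos(-110.2°) + j·sin(-110.2°)) = -6.871 - j18.68 V
  V2 = 38.6·(cos(-82.0°) + j·sin(-82.0°)) = 5.372 - j38.22 V
Step 2 — Sum components: V_total = -1.499 - j56.9 V.
Step 3 — Convert to polar: |V_total| = 56.92 V, ∠V_total = -91.5°.

V_total = 56.92∠-91.5° V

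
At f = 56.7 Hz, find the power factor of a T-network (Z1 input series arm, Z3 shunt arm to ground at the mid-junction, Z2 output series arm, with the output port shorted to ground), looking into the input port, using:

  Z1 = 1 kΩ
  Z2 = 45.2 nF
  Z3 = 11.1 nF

Step 1 — Angular frequency: ω = 2π·f = 2π·56.7 = 356.3 rad/s.
Step 2 — Component impedances:
  Z1: Z = R = 1000 Ω
  Z2: Z = 1/(jωC) = -j/(ω·C) = 0 - j6.21e+04 Ω
  Z3: Z = 1/(jωC) = -j/(ω·C) = 0 - j2.529e+05 Ω
Step 3 — With the output port shorted to ground, the output series arm Z2 runs from the junction to ground; the shunt arm Z3 also runs from the junction to ground. They appear in parallel: Z3 || Z2 = 0 - j4.986e+04 Ω.
Step 4 — Series with input arm Z1: Z_in = Z1 + (Z3 || Z2) = 1000 - j4.986e+04 Ω = 4.987e+04∠-88.9° Ω.
Step 5 — Power factor: PF = cos(φ) = Re(Z)/|Z| = 1000/4.987e+04 = 0.02005.
Step 6 — Type: Im(Z) = -4.986e+04 ⇒ leading (phase φ = -88.9°).

PF = 0.02005 (leading, φ = -88.9°)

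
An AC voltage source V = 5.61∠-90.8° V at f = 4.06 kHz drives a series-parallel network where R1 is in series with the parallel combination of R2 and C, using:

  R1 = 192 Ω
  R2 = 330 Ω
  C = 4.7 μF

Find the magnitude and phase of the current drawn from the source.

Step 1 — Angular frequency: ω = 2π·f = 2π·4060 = 2.551e+04 rad/s.
Step 2 — Component impedances:
  R1: Z = R = 192 Ω
  R2: Z = R = 330 Ω
  C: Z = 1/(jωC) = -j/(ω·C) = 0 - j8.341 Ω
Step 3 — Parallel branch: R2 || C = 1/(1/R2 + 1/C) = 0.2107 - j8.335 Ω.
Step 4 — Series with R1: Z_total = R1 + (R2 || C) = 192.2 - j8.335 Ω = 192.4∠-2.5° Ω.
Step 5 — Source phasor: V = 5.61∠-90.8° V = -0.07833 - j5.609 V.
Step 6 — Ohm's law: I = V / Z_total = (-0.07833 - j5.609) / (192.2 - j8.335) = 0.0008564 - j0.02915 A.
Step 7 — Convert to polar: |I| = 0.02916 A, ∠I = -88.3°.

I = 0.02916∠-88.3° A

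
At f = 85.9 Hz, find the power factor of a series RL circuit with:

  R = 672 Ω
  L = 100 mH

Step 1 — Angular frequency: ω = 2π·f = 2π·85.9 = 539.7 rad/s.
Step 2 — Component impedances:
  R: Z = R = 672 Ω
  L: Z = jωL = j·539.7·0.1 = 0 + j53.97 Ω
Step 3 — Series combination: Z_total = R + L = 672 + j53.97 Ω = 674.2∠4.6° Ω.
Step 4 — Power factor: PF = cos(φ) = Re(Z)/|Z| = 672/674.16 = 0.9968.
Step 5 — Type: Im(Z) = 53.97 ⇒ lagging (phase φ = 4.6°).

PF = 0.9968 (lagging, φ = 4.6°)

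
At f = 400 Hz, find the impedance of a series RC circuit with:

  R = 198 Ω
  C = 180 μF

Step 1 — Angular frequency: ω = 2π·f = 2π·400 = 2513 rad/s.
Step 2 — Component impedances:
  R: Z = R = 198 Ω
  C: Z = 1/(jωC) = -j/(ω·C) = 0 - j2.21 Ω
Step 3 — Series combination: Z_total = R + C = 198 - j2.21 Ω = 198∠-0.6° Ω.

Z = 198 - j2.21 Ω = 198∠-0.6° Ω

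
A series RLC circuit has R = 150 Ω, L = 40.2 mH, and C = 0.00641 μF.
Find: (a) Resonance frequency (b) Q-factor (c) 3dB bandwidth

Step 1 — Resonance: ω₀ = 1/√(LC) = 1/√(0.0402·6.41e-09) = 6.23e+04 rad/s.
Step 2 — f₀ = ω₀/(2π) = 9915 Hz.
Step 3 — Series Q: Q = ω₀L/R = 6.23e+04·0.0402/150 = 16.7.
Step 4 — Bandwidth: Δω = ω₀/Q = 3731 rad/s; BW = Δω/(2π) = 593.9 Hz.

(a) f₀ = 9915 Hz  (b) Q = 16.7  (c) BW = 593.9 Hz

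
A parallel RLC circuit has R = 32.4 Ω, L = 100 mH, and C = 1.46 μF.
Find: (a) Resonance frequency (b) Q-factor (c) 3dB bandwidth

Step 1 — Resonance: ω₀ = 1/√(LC) = 1/√(0.1·1.46e-06) = 2617 rad/s.
Step 2 — f₀ = ω₀/(2π) = 416.5 Hz.
Step 3 — Parallel Q: Q = R/(ω₀L) = 32.4/(2617·0.1) = 0.1238.
Step 4 — Bandwidth: Δω = ω₀/Q = 2.114e+04 rad/s; BW = Δω/(2π) = 3365 Hz.

(a) f₀ = 416.5 Hz  (b) Q = 0.1238  (c) BW = 3365 Hz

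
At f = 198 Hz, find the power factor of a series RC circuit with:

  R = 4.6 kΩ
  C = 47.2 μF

Step 1 — Angular frequency: ω = 2π·f = 2π·198 = 1244 rad/s.
Step 2 — Component impedances:
  R: Z = R = 4600 Ω
  C: Z = 1/(jωC) = -j/(ω·C) = 0 - j17.03 Ω
Step 3 — Series combination: Z_total = R + C = 4600 - j17.03 Ω = 4600∠-0.2° Ω.
Step 4 — Power factor: PF = cos(φ) = Re(Z)/|Z| = 4600/4600 = 1.
Step 5 — Type: Im(Z) = -17.03 ⇒ leading (phase φ = -0.2°).

PF = 1 (leading, φ = -0.2°)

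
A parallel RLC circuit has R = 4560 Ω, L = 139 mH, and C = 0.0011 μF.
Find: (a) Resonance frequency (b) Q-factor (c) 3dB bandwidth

Step 1 — Resonance: ω₀ = 1/√(LC) = 1/√(0.139·1.1e-09) = 8.087e+04 rad/s.
Step 2 — f₀ = ω₀/(2π) = 1.287e+04 Hz.
Step 3 — Parallel Q: Q = R/(ω₀L) = 4560/(8.087e+04·0.139) = 0.4057.
Step 4 — Bandwidth: Δω = ω₀/Q = 1.994e+05 rad/s; BW = Δω/(2π) = 3.173e+04 Hz.

(a) f₀ = 1.287e+04 Hz  (b) Q = 0.4057  (c) BW = 3.173e+04 Hz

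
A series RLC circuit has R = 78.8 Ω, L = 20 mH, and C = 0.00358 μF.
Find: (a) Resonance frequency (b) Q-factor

Step 1 — Resonance condition Im(Z)=0 gives ω₀ = 1/√(LC).
Step 2 — ω₀ = 1/√(0.02·3.58e-09) = 1.182e+05 rad/s.
Step 3 — f₀ = ω₀/(2π) = 1.881e+04 Hz.
Step 4 — Series Q: Q = ω₀L/R = 1.182e+05·0.02/78.8 = 29.99.

(a) f₀ = 1.881e+04 Hz  (b) Q = 29.99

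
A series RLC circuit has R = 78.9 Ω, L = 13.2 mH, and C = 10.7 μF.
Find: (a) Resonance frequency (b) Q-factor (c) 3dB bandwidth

Step 1 — Resonance: ω₀ = 1/√(LC) = 1/√(0.0132·1.07e-05) = 2661 rad/s.
Step 2 — f₀ = ω₀/(2π) = 423.5 Hz.
Step 3 — Series Q: Q = ω₀L/R = 2661·0.0132/78.9 = 0.4452.
Step 4 — Bandwidth: Δω = ω₀/Q = 5977 rad/s; BW = Δω/(2π) = 951.3 Hz.

(a) f₀ = 423.5 Hz  (b) Q = 0.4452  (c) BW = 951.3 Hz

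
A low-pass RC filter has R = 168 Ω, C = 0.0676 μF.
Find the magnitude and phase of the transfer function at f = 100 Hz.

Step 1 — Angular frequency: ω = 2π·100 = 628.3 rad/s.
Step 2 — Transfer function: H(jω) = 1/(1 + jωRC).
Step 3 — Denominator: 1 + jωRC = 1 + j·628.3·168·6.76e-08 = 1 + j0.007136.
Step 4 — H = 0.9999 - j0.007135.
Step 5 — Magnitude: |H| = 1 (-0.0 dB); phase: φ = -0.4°.

|H| = 1 (-0.0 dB), φ = -0.4°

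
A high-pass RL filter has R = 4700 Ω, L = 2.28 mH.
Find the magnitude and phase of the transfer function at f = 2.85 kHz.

Step 1 — Angular frequency: ω = 2π·2850 = 1.791e+04 rad/s.
Step 2 — Transfer function: H(jω) = jωL/(R + jωL).
Step 3 — Numerator jωL = j·40.83; denominator R + jωL = 4700 + j40.83.
Step 4 — H = 7.546e-05 + j0.008686.
Step 5 — Magnitude: |H| = 0.008687 (-41.2 dB); phase: φ = 89.5°.

|H| = 0.008687 (-41.2 dB), φ = 89.5°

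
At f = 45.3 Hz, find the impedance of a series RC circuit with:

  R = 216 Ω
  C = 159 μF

Step 1 — Angular frequency: ω = 2π·f = 2π·45.3 = 284.6 rad/s.
Step 2 — Component impedances:
  R: Z = R = 216 Ω
  C: Z = 1/(jωC) = -j/(ω·C) = 0 - j22.1 Ω
Step 3 — Series combination: Z_total = R + C = 216 - j22.1 Ω = 217.1∠-5.8° Ω.

Z = 216 - j22.1 Ω = 217.1∠-5.8° Ω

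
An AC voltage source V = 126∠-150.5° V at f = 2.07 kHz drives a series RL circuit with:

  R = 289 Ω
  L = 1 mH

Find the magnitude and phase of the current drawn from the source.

Step 1 — Angular frequency: ω = 2π·f = 2π·2070 = 1.301e+04 rad/s.
Step 2 — Component impedances:
  R: Z = R = 289 Ω
  L: Z = jωL = j·1.301e+04·0.001 = 0 + j13.01 Ω
Step 3 — Series combination: Z_total = R + L = 289 + j13.01 Ω = 289.3∠2.6° Ω.
Step 4 — Source phasor: V = 126∠-150.5° V = -109.7 - j62.05 V.
Step 5 — Ohm's law: I = V / Z_total = (-109.7 - j62.05) / (289 + j13.01) = -0.3883 - j0.1972 A.
Step 6 — Convert to polar: |I| = 0.4355 A, ∠I = -153.1°.

I = 0.4355∠-153.1° A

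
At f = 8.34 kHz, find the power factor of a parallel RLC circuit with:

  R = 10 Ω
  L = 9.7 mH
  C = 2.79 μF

Step 1 — Angular frequency: ω = 2π·f = 2π·8340 = 5.24e+04 rad/s.
Step 2 — Component impedances:
  R: Z = R = 10 Ω
  L: Z = jωL = j·5.24e+04·0.0097 = 0 + j508.3 Ω
  C: Z = 1/(jωC) = -j/(ω·C) = 0 - j6.84 Ω
Step 3 — Parallel combination: 1/Z_total = 1/R + 1/L + 1/C; Z_total = 3.246 - j4.682 Ω = 5.698∠-55.3° Ω.
Step 4 — Power factor: PF = cos(φ) = Re(Z)/|Z| = 3.2464/5.6977 = 0.5698.
Step 5 — Type: Im(Z) = -4.682 ⇒ leading (phase φ = -55.3°).

PF = 0.5698 (leading, φ = -55.3°)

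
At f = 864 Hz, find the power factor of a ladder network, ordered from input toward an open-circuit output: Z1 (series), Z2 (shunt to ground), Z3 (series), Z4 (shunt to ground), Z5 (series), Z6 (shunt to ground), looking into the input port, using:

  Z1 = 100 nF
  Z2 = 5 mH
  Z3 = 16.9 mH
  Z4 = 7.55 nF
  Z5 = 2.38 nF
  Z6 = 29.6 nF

Step 1 — Angular frequency: ω = 2π·f = 2π·864 = 5429 rad/s.
Step 2 — Component impedances:
  Z1: Z = 1/(jωC) = -j/(ω·C) = 0 - j1842 Ω
  Z2: Z = jωL = j·5429·0.005 = 0 + j27.14 Ω
  Z3: Z = jωL = j·5429·0.0169 = 0 + j91.74 Ω
  Z4: Z = 1/(jωC) = -j/(ω·C) = 0 - j2.44e+04 Ω
  Z5: Z = 1/(jωC) = -j/(ω·C) = 0 - j7.74e+04 Ω
  Z6: Z = 1/(jωC) = -j/(ω·C) = 0 - j6223 Ω
Step 3 — Ladder network (open output): work backward from the far end, alternating series and parallel combinations. Z_in = 0 - j1815 Ω = 1815∠-90.0° Ω.
Step 4 — Power factor: PF = cos(φ) = Re(Z)/|Z| = 0/1815 = 0.
Step 5 — Type: Im(Z) = -1815 ⇒ leading (phase φ = -90.0°).

PF = 0 (leading, φ = -90.0°)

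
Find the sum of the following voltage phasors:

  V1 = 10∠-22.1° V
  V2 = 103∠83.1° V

Step 1 — Convert each phasor to rectangular form:
  V1 = 10·(cos(-22.1°) + j·sin(-22.1°)) = 9.265 - j3.762 V
  V2 = 103·(cos(83.1°) + j·sin(83.1°)) = 12.37 + j102.3 V
Step 2 — Sum components: V_total = 21.64 + j98.49 V.
Step 3 — Convert to polar: |V_total| = 100.8 V, ∠V_total = 77.6°.

V_total = 100.8∠77.6° V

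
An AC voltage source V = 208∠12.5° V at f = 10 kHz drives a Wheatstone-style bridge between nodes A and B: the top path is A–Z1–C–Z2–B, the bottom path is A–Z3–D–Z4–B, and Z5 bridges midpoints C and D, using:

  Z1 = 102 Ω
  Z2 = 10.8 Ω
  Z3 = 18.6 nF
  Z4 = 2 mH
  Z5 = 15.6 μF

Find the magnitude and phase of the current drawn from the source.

Step 1 — Angular frequency: ω = 2π·f = 2π·1e+04 = 6.283e+04 rad/s.
Step 2 — Component impedances:
  Z1: Z = R = 102 Ω
  Z2: Z = R = 10.8 Ω
  Z3: Z = 1/(jωC) = -j/(ω·C) = 0 - j855.7 Ω
  Z4: Z = jωL = j·6.283e+04·0.002 = 0 + j125.7 Ω
  Z5: Z = 1/(jωC) = -j/(ω·C) = 0 - j1.02 Ω
Step 3 — Bridge requires nodal analysis (the Z5 bridge couples midpoints C and D, so the two paths cannot be reduced to a simple series/parallel combination). Setting node B to ground and injecting 1 A at node A, the 3-node admittance system at A, C, D solves to V_A = Z_AB = 111.3 - j11.02 Ω = 111.8∠-5.7° Ω.
Step 4 — Source phasor: V = 208∠12.5° V = 203.1 + j45.02 V.
Step 5 — Ohm's law: I = V / Z_total = (203.1 + j45.02) / (111.3 - j11.02) = 1.767 + j0.5796 A.
Step 6 — Convert to polar: |I| = 1.86 A, ∠I = 18.2°.

I = 1.86∠18.2° A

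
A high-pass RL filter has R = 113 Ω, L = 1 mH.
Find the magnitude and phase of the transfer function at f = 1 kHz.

Step 1 — Angular frequency: ω = 2π·1000 = 6283 rad/s.
Step 2 — Transfer function: H(jω) = jωL/(R + jωL).
Step 3 — Numerator jωL = j·6.283; denominator R + jωL = 113 + j6.283.
Step 4 — H = 0.003082 + j0.05543.
Step 5 — Magnitude: |H| = 0.05552 (-25.1 dB); phase: φ = 86.8°.

|H| = 0.05552 (-25.1 dB), φ = 86.8°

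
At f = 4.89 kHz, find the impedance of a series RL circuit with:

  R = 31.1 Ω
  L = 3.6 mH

Step 1 — Angular frequency: ω = 2π·f = 2π·4890 = 3.072e+04 rad/s.
Step 2 — Component impedances:
  R: Z = R = 31.1 Ω
  L: Z = jωL = j·3.072e+04·0.0036 = 0 + j110.6 Ω
Step 3 — Series combination: Z_total = R + L = 31.1 + j110.6 Ω = 114.9∠74.3° Ω.

Z = 31.1 + j110.6 Ω = 114.9∠74.3° Ω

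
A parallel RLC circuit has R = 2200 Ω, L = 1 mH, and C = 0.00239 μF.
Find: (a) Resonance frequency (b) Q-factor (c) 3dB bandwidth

Step 1 — Resonance: ω₀ = 1/√(LC) = 1/√(0.001·2.39e-09) = 6.468e+05 rad/s.
Step 2 — f₀ = ω₀/(2π) = 1.029e+05 Hz.
Step 3 — Parallel Q: Q = R/(ω₀L) = 2200/(6.468e+05·0.001) = 3.401.
Step 4 — Bandwidth: Δω = ω₀/Q = 1.902e+05 rad/s; BW = Δω/(2π) = 3.027e+04 Hz.

(a) f₀ = 1.029e+05 Hz  (b) Q = 3.401  (c) BW = 3.027e+04 Hz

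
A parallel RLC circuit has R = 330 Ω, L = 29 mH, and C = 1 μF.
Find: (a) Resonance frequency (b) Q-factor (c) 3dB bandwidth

Step 1 — Resonance: ω₀ = 1/√(LC) = 1/√(0.029·1e-06) = 5872 rad/s.
Step 2 — f₀ = ω₀/(2π) = 934.6 Hz.
Step 3 — Parallel Q: Q = R/(ω₀L) = 330/(5872·0.029) = 1.938.
Step 4 — Bandwidth: Δω = ω₀/Q = 3030 rad/s; BW = Δω/(2π) = 482.3 Hz.

(a) f₀ = 934.6 Hz  (b) Q = 1.938  (c) BW = 482.3 Hz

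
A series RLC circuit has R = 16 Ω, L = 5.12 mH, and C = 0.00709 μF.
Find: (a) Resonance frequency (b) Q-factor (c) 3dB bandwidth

Step 1 — Resonance: ω₀ = 1/√(LC) = 1/√(0.00512·7.09e-09) = 1.66e+05 rad/s.
Step 2 — f₀ = ω₀/(2π) = 2.642e+04 Hz.
Step 3 — Series Q: Q = ω₀L/R = 1.66e+05·0.00512/16 = 53.11.
Step 4 — Bandwidth: Δω = ω₀/Q = 3125 rad/s; BW = Δω/(2π) = 497.4 Hz.

(a) f₀ = 2.642e+04 Hz  (b) Q = 53.11  (c) BW = 497.4 Hz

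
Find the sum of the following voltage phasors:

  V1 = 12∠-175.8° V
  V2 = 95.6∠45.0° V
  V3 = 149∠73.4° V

Step 1 — Convert each phasor to rectangular form:
  V1 = 12·(cos(-175.8°) + j·sin(-175.8°)) = -11.97 - j0.8789 V
  V2 = 95.6·(cos(45.0°) + j·sin(45.0°)) = 67.6 + j67.6 V
  V3 = 149·(cos(73.4°) + j·sin(73.4°)) = 42.57 + j142.8 V
Step 2 — Sum components: V_total = 98.2 + j209.5 V.
Step 3 — Convert to polar: |V_total| = 231.4 V, ∠V_total = 64.9°.

V_total = 231.4∠64.9° V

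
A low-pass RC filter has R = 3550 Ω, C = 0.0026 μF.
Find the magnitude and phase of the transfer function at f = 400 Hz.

Step 1 — Angular frequency: ω = 2π·400 = 2513 rad/s.
Step 2 — Transfer function: H(jω) = 1/(1 + jωRC).
Step 3 — Denominator: 1 + jωRC = 1 + j·2513·3550·2.6e-09 = 1 + j0.0232.
Step 4 — H = 0.9995 - j0.02319.
Step 5 — Magnitude: |H| = 0.9997 (-0.0 dB); phase: φ = -1.3°.

|H| = 0.9997 (-0.0 dB), φ = -1.3°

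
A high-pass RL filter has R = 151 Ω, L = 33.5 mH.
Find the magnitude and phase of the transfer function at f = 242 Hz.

Step 1 — Angular frequency: ω = 2π·242 = 1521 rad/s.
Step 2 — Transfer function: H(jω) = jωL/(R + jωL).
Step 3 — Numerator jωL = j·50.94; denominator R + jωL = 151 + j50.94.
Step 4 — H = 0.1022 + j0.3029.
Step 5 — Magnitude: |H| = 0.3196 (-9.9 dB); phase: φ = 71.4°.

|H| = 0.3196 (-9.9 dB), φ = 71.4°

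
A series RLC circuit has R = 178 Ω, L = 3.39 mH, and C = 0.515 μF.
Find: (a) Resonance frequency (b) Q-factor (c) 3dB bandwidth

Step 1 — Resonance condition Im(Z)=0 gives ω₀ = 1/√(LC).
Step 2 — ω₀ = 1/√(0.00339·5.15e-07) = 2.393e+04 rad/s.
Step 3 — f₀ = ω₀/(2π) = 3809 Hz.
Step 4 — Series Q: Q = ω₀L/R = 2.393e+04·0.00339/178 = 0.4558.
Step 5 — 3dB bandwidth: Δω = ω₀/Q = 5.251e+04 rad/s; BW = Δω/(2π) = 8357 Hz.

(a) f₀ = 3809 Hz  (b) Q = 0.4558  (c) BW = 8357 Hz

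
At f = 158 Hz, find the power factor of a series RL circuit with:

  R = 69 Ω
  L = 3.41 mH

Step 1 — Angular frequency: ω = 2π·f = 2π·158 = 992.7 rad/s.
Step 2 — Component impedances:
  R: Z = R = 69 Ω
  L: Z = jωL = j·992.7·0.00341 = 0 + j3.385 Ω
Step 3 — Series combination: Z_total = R + L = 69 + j3.385 Ω = 69.08∠2.8° Ω.
Step 4 — Power factor: PF = cos(φ) = Re(Z)/|Z| = 69/69.08 = 0.9988.
Step 5 — Type: Im(Z) = 3.385 ⇒ lagging (phase φ = 2.8°).

PF = 0.9988 (lagging, φ = 2.8°)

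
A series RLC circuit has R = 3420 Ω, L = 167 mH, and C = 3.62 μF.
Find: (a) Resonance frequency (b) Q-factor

Step 1 — Resonance condition Im(Z)=0 gives ω₀ = 1/√(LC).
Step 2 — ω₀ = 1/√(0.167·3.62e-06) = 1286 rad/s.
Step 3 — f₀ = ω₀/(2π) = 204.7 Hz.
Step 4 — Series Q: Q = ω₀L/R = 1286·0.167/3420 = 0.0628.

(a) f₀ = 204.7 Hz  (b) Q = 0.0628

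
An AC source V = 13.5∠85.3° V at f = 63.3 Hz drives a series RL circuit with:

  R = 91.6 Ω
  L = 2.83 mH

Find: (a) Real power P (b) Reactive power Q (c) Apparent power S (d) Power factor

Step 1 — Angular frequency: ω = 2π·f = 2π·63.3 = 397.7 rad/s.
Step 2 — Component impedances:
  R: Z = R = 91.6 Ω
  L: Z = jωL = j·397.7·0.00283 = 0 + j1.126 Ω
Step 3 — Series combination: Z_total = R + L = 91.6 + j1.126 Ω = 91.61∠0.7° Ω.
Step 4 — Source phasor: V = 13.5∠85.3° V = 1.106 + j13.45 V.
Step 5 — Current: I = V / Z = 0.01388 + j0.1467 A = 0.1474∠84.6° A.
Step 6 — Complex power: S = V·I* = 1.989 + j0.02444 VA.
Step 7 — Real power: P = Re(S) = 1.989 W.
Step 8 — Reactive power: Q = Im(S) = 0.02444 VAR.
Step 9 — Apparent power: |S| = 1.989 VA.
Step 10 — Power factor: PF = P/|S| = 0.9999 (lagging).

(a) P = 1.989 W  (b) Q = 0.02444 VAR  (c) S = 1.989 VA  (d) PF = 0.9999 (lagging)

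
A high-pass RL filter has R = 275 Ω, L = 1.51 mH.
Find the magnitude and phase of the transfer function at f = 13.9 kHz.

Step 1 — Angular frequency: ω = 2π·1.39e+04 = 8.734e+04 rad/s.
Step 2 — Transfer function: H(jω) = jωL/(R + jωL).
Step 3 — Numerator jωL = j·131.9; denominator R + jωL = 275 + j131.9.
Step 4 — H = 0.187 + j0.3899.
Step 5 — Magnitude: |H| = 0.4324 (-7.3 dB); phase: φ = 64.4°.

|H| = 0.4324 (-7.3 dB), φ = 64.4°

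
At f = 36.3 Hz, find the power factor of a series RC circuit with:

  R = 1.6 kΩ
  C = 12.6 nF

Step 1 — Angular frequency: ω = 2π·f = 2π·36.3 = 228.1 rad/s.
Step 2 — Component impedances:
  R: Z = R = 1600 Ω
  C: Z = 1/(jωC) = -j/(ω·C) = 0 - j3.48e+05 Ω
Step 3 — Series combination: Z_total = R + C = 1600 - j3.48e+05 Ω = 3.48e+05∠-89.7° Ω.
Step 4 — Power factor: PF = cos(φ) = Re(Z)/|Z| = 1600/3.48e+05 = 0.004598.
Step 5 — Type: Im(Z) = -3.48e+05 ⇒ leading (phase φ = -89.7°).

PF = 0.004598 (leading, φ = -89.7°)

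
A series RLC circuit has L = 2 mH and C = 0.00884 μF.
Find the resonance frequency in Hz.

Step 1 — Resonance condition Im(Z)=0 gives ω₀ = 1/√(LC).
Step 2 — ω₀ = 1/√(0.002·8.84e-09) = 2.378e+05 rad/s.
Step 3 — f₀ = ω₀/(2π) = 3.785e+04 Hz.

f₀ = 3.785e+04 Hz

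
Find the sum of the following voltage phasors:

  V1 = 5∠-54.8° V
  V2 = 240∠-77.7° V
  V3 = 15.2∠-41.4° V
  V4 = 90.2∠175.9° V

Step 1 — Convert each phasor to rectangular form:
  V1 = 5·(cos(-54.8°) + j·sin(-54.8°)) = 2.882 - j4.086 V
  V2 = 240·(cos(-77.7°) + j·sin(-77.7°)) = 51.13 - j234.5 V
  V3 = 15.2·(cos(-41.4°) + j·sin(-41.4°)) = 11.4 - j10.05 V
  V4 = 90.2·(cos(175.9°) + j·sin(175.9°)) = -89.97 + j6.449 V
Step 2 — Sum components: V_total = -24.56 - j242.2 V.
Step 3 — Convert to polar: |V_total| = 243.4 V, ∠V_total = -95.8°.

V_total = 243.4∠-95.8° V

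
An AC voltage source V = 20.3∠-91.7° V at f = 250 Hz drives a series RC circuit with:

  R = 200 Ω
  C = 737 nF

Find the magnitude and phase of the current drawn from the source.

Step 1 — Angular frequency: ω = 2π·f = 2π·250 = 1571 rad/s.
Step 2 — Component impedances:
  R: Z = R = 200 Ω
  C: Z = 1/(jωC) = -j/(ω·C) = 0 - j863.8 Ω
Step 3 — Series combination: Z_total = R + C = 200 - j863.8 Ω = 886.7∠-77.0° Ω.
Step 4 — Source phasor: V = 20.3∠-91.7° V = -0.6022 - j20.29 V.
Step 5 — Ohm's law: I = V / Z_total = (-0.6022 - j20.29) / (200 - j863.8) = 0.02214 - j0.005824 A.
Step 6 — Convert to polar: |I| = 0.0229 A, ∠I = -14.7°.

I = 0.0229∠-14.7° A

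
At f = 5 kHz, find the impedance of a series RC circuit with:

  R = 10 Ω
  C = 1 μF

Step 1 — Angular frequency: ω = 2π·f = 2π·5000 = 3.142e+04 rad/s.
Step 2 — Component impedances:
  R: Z = R = 10 Ω
  C: Z = 1/(jωC) = -j/(ω·C) = 0 - j31.83 Ω
Step 3 — Series combination: Z_total = R + C = 10 - j31.83 Ω = 33.36∠-72.6° Ω.

Z = 10 - j31.83 Ω = 33.36∠-72.6° Ω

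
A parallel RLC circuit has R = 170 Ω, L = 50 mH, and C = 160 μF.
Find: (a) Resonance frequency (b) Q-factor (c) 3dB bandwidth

Step 1 — Resonance: ω₀ = 1/√(LC) = 1/√(0.05·0.00016) = 353.6 rad/s.
Step 2 — f₀ = ω₀/(2π) = 56.27 Hz.
Step 3 — Parallel Q: Q = R/(ω₀L) = 170/(353.6·0.05) = 9.617.
Step 4 — Bandwidth: Δω = ω₀/Q = 36.76 rad/s; BW = Δω/(2π) = 5.851 Hz.

(a) f₀ = 56.27 Hz  (b) Q = 9.617  (c) BW = 5.851 Hz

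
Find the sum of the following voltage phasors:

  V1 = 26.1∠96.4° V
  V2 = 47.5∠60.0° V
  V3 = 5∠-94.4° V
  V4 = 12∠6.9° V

Step 1 — Convert each phasor to rectangular form:
  V1 = 26.1·(cos(96.4°) + j·sin(96.4°)) = -2.909 + j25.94 V
  V2 = 47.5·(cos(60.0°) + j·sin(60.0°)) = 23.75 + j41.14 V
  V3 = 5·(cos(-94.4°) + j·sin(-94.4°)) = -0.3836 - j4.985 V
  V4 = 12·(cos(6.9°) + j·sin(6.9°)) = 11.91 + j1.442 V
Step 2 — Sum components: V_total = 32.37 + j63.53 V.
Step 3 — Convert to polar: |V_total| = 71.3 V, ∠V_total = 63.0°.

V_total = 71.3∠63.0° V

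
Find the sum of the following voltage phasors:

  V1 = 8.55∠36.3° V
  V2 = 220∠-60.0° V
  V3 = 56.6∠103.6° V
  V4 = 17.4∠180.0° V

Step 1 — Convert each phasor to rectangular form:
  V1 = 8.55·(cos(36.3°) + j·sin(36.3°)) = 6.891 + j5.062 V
  V2 = 220·(cos(-60.0°) + j·sin(-60.0°)) = 110 - j190.5 V
  V3 = 56.6·(cos(103.6°) + j·sin(103.6°)) = -13.31 + j55.01 V
  V4 = 17.4·(cos(180.0°) + j·sin(180.0°)) = -17.4 V
Step 2 — Sum components: V_total = 86.18 - j130.5 V.
Step 3 — Convert to polar: |V_total| = 156.3 V, ∠V_total = -56.5°.

V_total = 156.3∠-56.5° V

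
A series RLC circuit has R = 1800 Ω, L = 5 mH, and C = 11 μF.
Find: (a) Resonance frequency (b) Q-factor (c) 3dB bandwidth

Step 1 — Resonance: ω₀ = 1/√(LC) = 1/√(0.005·1.1e-05) = 4264 rad/s.
Step 2 — f₀ = ω₀/(2π) = 678.6 Hz.
Step 3 — Series Q: Q = ω₀L/R = 4264·0.005/1800 = 0.01184.
Step 4 — Bandwidth: Δω = ω₀/Q = 3.6e+05 rad/s; BW = Δω/(2π) = 5.73e+04 Hz.

(a) f₀ = 678.6 Hz  (b) Q = 0.01184  (c) BW = 5.73e+04 Hz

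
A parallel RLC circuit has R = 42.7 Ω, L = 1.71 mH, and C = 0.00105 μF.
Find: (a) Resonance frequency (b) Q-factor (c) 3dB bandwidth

Step 1 — Resonance: ω₀ = 1/√(LC) = 1/√(0.00171·1.05e-09) = 7.463e+05 rad/s.
Step 2 — f₀ = ω₀/(2π) = 1.188e+05 Hz.
Step 3 — Parallel Q: Q = R/(ω₀L) = 42.7/(7.463e+05·0.00171) = 0.03346.
Step 4 — Bandwidth: Δω = ω₀/Q = 2.23e+07 rad/s; BW = Δω/(2π) = 3.55e+06 Hz.

(a) f₀ = 1.188e+05 Hz  (b) Q = 0.03346  (c) BW = 3.55e+06 Hz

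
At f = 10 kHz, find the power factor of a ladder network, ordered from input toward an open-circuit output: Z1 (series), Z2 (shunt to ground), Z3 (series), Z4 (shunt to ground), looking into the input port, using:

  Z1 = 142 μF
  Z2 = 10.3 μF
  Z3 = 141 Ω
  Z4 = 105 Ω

Step 1 — Angular frequency: ω = 2π·f = 2π·1e+04 = 6.283e+04 rad/s.
Step 2 — Component impedances:
  Z1: Z = 1/(jωC) = -j/(ω·C) = 0 - j0.1121 Ω
  Z2: Z = 1/(jωC) = -j/(ω·C) = 0 - j1.545 Ω
  Z3: Z = R = 141 Ω
  Z4: Z = R = 105 Ω
Step 3 — Ladder network (open output): work backward from the far end, alternating series and parallel combinations. Z_in = 0.009705 - j1.657 Ω = 1.657∠-89.7° Ω.
Step 4 — Power factor: PF = cos(φ) = Re(Z)/|Z| = 0.0097054/1.65724 = 0.005856.
Step 5 — Type: Im(Z) = -1.657 ⇒ leading (phase φ = -89.7°).

PF = 0.005856 (leading, φ = -89.7°)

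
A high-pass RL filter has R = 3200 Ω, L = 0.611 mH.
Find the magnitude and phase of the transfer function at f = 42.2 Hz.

Step 1 — Angular frequency: ω = 2π·42.2 = 265.2 rad/s.
Step 2 — Transfer function: H(jω) = jωL/(R + jωL).
Step 3 — Numerator jωL = j·0.162; denominator R + jωL = 3200 + j0.162.
Step 4 — H = 2.563e-09 + j5.063e-05.
Step 5 — Magnitude: |H| = 5.063e-05 (-85.9 dB); phase: φ = 90.0°.

|H| = 5.063e-05 (-85.9 dB), φ = 90.0°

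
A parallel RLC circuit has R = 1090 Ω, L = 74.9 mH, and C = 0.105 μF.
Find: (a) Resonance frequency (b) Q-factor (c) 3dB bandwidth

Step 1 — Resonance: ω₀ = 1/√(LC) = 1/√(0.0749·1.05e-07) = 1.128e+04 rad/s.
Step 2 — f₀ = ω₀/(2π) = 1795 Hz.
Step 3 — Parallel Q: Q = R/(ω₀L) = 1090/(1.128e+04·0.0749) = 1.291.
Step 4 — Bandwidth: Δω = ω₀/Q = 8737 rad/s; BW = Δω/(2π) = 1391 Hz.

(a) f₀ = 1795 Hz  (b) Q = 1.291  (c) BW = 1391 Hz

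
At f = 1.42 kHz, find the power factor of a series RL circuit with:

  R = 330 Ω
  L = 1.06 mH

Step 1 — Angular frequency: ω = 2π·f = 2π·1420 = 8922 rad/s.
Step 2 — Component impedances:
  R: Z = R = 330 Ω
  L: Z = jωL = j·8922·0.00106 = 0 + j9.457 Ω
Step 3 — Series combination: Z_total = R + L = 330 + j9.457 Ω = 330.1∠1.6° Ω.
Step 4 — Power factor: PF = cos(φ) = Re(Z)/|Z| = 330/330.14 = 0.9996.
Step 5 — Type: Im(Z) = 9.457 ⇒ lagging (phase φ = 1.6°).

PF = 0.9996 (lagging, φ = 1.6°)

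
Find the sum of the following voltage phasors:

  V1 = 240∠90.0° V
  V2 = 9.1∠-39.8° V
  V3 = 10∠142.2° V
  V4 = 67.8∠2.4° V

Step 1 — Convert each phasor to rectangular form:
  V1 = 240·(cos(90.0°) + j·sin(90.0°)) = 0 + j240 V
  V2 = 9.1·(cos(-39.8°) + j·sin(-39.8°)) = 6.991 - j5.825 V
  V3 = 10·(cos(142.2°) + j·sin(142.2°)) = -7.902 + j6.129 V
  V4 = 67.8·(cos(2.4°) + j·sin(2.4°)) = 67.74 + j2.839 V
Step 2 — Sum components: V_total = 66.83 + j243.1 V.
Step 3 — Convert to polar: |V_total| = 252.2 V, ∠V_total = 74.6°.

V_total = 252.2∠74.6° V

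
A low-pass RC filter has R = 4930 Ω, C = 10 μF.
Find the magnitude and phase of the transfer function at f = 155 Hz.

Step 1 — Angular frequency: ω = 2π·155 = 973.9 rad/s.
Step 2 — Transfer function: H(jω) = 1/(1 + jωRC).
Step 3 — Denominator: 1 + jωRC = 1 + j·973.9·4930·1e-05 = 1 + j48.01.
Step 4 — H = 0.0004336 - j0.02082.
Step 5 — Magnitude: |H| = 0.02082 (-33.6 dB); phase: φ = -88.8°.

|H| = 0.02082 (-33.6 dB), φ = -88.8°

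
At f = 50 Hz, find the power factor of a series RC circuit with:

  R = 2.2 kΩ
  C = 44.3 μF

Step 1 — Angular frequency: ω = 2π·f = 2π·50 = 314.2 rad/s.
Step 2 — Component impedances:
  R: Z = R = 2200 Ω
  C: Z = 1/(jωC) = -j/(ω·C) = 0 - j71.85 Ω
Step 3 — Series combination: Z_total = R + C = 2200 - j71.85 Ω = 2201∠-1.9° Ω.
Step 4 — Power factor: PF = cos(φ) = Re(Z)/|Z| = 2200/2201 = 0.9995.
Step 5 — Type: Im(Z) = -71.85 ⇒ leading (phase φ = -1.9°).

PF = 0.9995 (leading, φ = -1.9°)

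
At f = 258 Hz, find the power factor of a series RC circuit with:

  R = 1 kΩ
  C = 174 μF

Step 1 — Angular frequency: ω = 2π·f = 2π·258 = 1621 rad/s.
Step 2 — Component impedances:
  R: Z = R = 1000 Ω
  C: Z = 1/(jωC) = -j/(ω·C) = 0 - j3.545 Ω
Step 3 — Series combination: Z_total = R + C = 1000 - j3.545 Ω = 1000∠-0.2° Ω.
Step 4 — Power factor: PF = cos(φ) = Re(Z)/|Z| = 1000/1000 = 1.
Step 5 — Type: Im(Z) = -3.545 ⇒ leading (phase φ = -0.2°).

PF = 1 (leading, φ = -0.2°)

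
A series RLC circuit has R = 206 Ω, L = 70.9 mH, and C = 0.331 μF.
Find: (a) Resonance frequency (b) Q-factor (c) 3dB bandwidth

Step 1 — Resonance: ω₀ = 1/√(LC) = 1/√(0.0709·3.31e-07) = 6528 rad/s.
Step 2 — f₀ = ω₀/(2π) = 1039 Hz.
Step 3 — Series Q: Q = ω₀L/R = 6528·0.0709/206 = 2.247.
Step 4 — Bandwidth: Δω = ω₀/Q = 2906 rad/s; BW = Δω/(2π) = 462.4 Hz.

(a) f₀ = 1039 Hz  (b) Q = 2.247  (c) BW = 462.4 Hz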